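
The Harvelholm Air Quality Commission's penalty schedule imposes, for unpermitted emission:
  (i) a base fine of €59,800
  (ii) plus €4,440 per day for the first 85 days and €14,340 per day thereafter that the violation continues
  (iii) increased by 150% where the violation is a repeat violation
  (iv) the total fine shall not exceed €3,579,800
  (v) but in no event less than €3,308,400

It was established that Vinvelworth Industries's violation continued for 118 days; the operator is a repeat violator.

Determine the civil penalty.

First 85 days: 85 × €4,440 = €377,400
Remaining days: (118 − 85) × €14,340 = €473,220
Per-day component: €377,400 + €473,220 = €850,620
Base plus per-day: €59,800 + €850,620 = €910,420
Enhancement: 150% of €910,420 = €1,365,630
Enhanced fine: €910,420 + €1,365,630 = €2,276,050
Cap at €3,579,800: €2,276,050 is within the cap, no reduction.
Minimum €3,308,400: €2,276,050 is below the minimum → €3,308,400

€3,308,400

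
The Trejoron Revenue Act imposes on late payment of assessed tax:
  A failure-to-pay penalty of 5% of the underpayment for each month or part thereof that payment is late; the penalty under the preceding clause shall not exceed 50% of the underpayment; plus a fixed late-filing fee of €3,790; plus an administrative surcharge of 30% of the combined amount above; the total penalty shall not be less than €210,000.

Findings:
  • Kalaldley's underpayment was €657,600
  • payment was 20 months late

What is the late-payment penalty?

€432,367

Accrued rate: 5% × 20 = 100%, capped at 50% → 50%
Failure-to-pay penalty: 50% of €657,600 = €328,800
Penalty before surcharge: €328,800 + €3,790 = €332,590
Administrative surcharge: 30% of €332,590 = €99,777
Total penalty: €332,590 + €99,777 = €432,367
Minimum €210,000: €432,367 meets the minimum, no increase.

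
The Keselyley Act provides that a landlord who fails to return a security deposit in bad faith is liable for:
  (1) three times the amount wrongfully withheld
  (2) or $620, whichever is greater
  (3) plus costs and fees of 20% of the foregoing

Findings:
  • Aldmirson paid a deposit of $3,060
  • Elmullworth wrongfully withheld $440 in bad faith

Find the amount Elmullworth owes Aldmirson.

$1,584

Trebled: 3 × $440 = $1,320
Minimum $620: $1,320 meets the minimum, no increase.
Costs and fees: 20% of $1,320 = $264
Total recovery: $1,320 + $264 = $1,584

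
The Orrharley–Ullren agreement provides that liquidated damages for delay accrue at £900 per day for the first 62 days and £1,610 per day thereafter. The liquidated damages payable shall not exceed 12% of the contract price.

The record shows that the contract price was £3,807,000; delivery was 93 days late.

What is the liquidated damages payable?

First 62 days: 62 × £900 = £55,800
Remaining days: (93 − 62) × £1,610 = £49,910
Accrued per-day damages: £55,800 + £49,910 = £105,710
Cap: 12% of £3,807,000 = £456,840
Cap at £456,840: £105,710 is within the cap, no reduction.

£105,710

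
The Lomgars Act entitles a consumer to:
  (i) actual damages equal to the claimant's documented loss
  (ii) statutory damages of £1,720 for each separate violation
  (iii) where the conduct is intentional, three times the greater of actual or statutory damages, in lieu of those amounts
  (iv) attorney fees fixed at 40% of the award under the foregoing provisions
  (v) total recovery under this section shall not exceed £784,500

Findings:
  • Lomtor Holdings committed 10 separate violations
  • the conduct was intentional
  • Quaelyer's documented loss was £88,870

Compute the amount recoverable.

£373,254

Statutory damages: 10 × £1,720 = £17,200
Greater of actual damages (£88,870) or statutory damages (£17,200): £88,870
Trebled: 3 × £88,870 = £266,610
Attorney fees: 40% of £266,610 = £106,644
Total before cap: £266,610 + £106,644 = £373,254
Cap at £784,500: £373,254 is within the cap, no reduction.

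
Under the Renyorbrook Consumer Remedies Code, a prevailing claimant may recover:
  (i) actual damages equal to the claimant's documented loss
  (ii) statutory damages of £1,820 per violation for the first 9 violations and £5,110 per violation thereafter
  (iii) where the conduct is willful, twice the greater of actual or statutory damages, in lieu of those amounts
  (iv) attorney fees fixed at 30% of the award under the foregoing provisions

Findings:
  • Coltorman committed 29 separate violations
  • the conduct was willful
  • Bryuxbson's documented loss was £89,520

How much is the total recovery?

First 9 violations: 9 × £1,820 = £16,380
Remaining violations: (29 − 9) × £5,110 = £102,200
Statutory damages: £16,380 + £102,200 = £118,580
Greater of actual damages (£89,520) or statutory damages (£118,580): £118,580
Doubled: 2 × £118,580 = £237,160
Attorney fees: 30% of £237,160 = £71,148
Total recovery: £237,160 + £71,148 = £308,308

£308,308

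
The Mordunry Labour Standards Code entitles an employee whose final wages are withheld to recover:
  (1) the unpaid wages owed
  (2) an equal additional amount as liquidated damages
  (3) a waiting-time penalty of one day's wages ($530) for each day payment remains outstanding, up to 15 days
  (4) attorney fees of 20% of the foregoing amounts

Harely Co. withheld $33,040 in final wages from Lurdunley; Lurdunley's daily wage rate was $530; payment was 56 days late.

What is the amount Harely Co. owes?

Liquidated damages (equal amount): $33,040
Penalty days: min(56, 15) = 15
Waiting-time penalty: 15 × $530 = $7,950
Subtotal: $33,040 + $33,040 + $7,950 = $74,030
Attorney fees: 20% of $74,030 = $14,806
Total award: $74,030 + $14,806 = $88,836

$88,836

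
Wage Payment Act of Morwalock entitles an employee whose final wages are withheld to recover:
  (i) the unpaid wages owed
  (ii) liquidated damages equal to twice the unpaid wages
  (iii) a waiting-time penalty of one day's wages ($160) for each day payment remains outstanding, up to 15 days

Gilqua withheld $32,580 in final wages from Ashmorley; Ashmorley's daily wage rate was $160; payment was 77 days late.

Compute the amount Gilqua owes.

$100,140

Doubled: 2 × $32,580 = $65,160
Penalty days: min(77, 15) = 15
Waiting-time penalty: 15 × $160 = $2,400
Total award: $32,580 + $65,160 + $2,400 = $100,140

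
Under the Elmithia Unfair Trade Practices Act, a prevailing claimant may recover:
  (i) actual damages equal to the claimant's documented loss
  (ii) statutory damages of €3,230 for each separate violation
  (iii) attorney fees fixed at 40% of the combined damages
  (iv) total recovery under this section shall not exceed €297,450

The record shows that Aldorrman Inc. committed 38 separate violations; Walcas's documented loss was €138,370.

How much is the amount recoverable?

Statutory damages: 38 × €3,230 = €122,740
Combined damages: €138,370 + €122,740 = €261,110
Attorney fees: 40% of €261,110 = €104,444
Total before cap: €261,110 + €104,444 = €365,554
Cap at €297,450: €365,554 exceeds the cap → €297,450

€297,450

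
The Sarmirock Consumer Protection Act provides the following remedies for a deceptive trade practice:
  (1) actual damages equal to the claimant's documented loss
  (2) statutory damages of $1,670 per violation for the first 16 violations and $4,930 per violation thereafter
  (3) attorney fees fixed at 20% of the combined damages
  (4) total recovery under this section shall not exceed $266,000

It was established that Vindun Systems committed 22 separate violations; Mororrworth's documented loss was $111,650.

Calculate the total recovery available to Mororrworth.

Total recovery: $201,540

First 16 violations: 16 × $1,670 = $26,720
Remaining violations: (22 − 16) × $4,930 = $29,580
Statutory damages: $26,720 + $29,580 = $56,300
Combined damages: $111,650 + $56,300 = $167,950
Attorney fees: 20% of $167,950 = $33,590
Total before cap: $167,950 + $33,590 = $201,540
Cap at $266,000: $201,540 is within the cap, no reduction.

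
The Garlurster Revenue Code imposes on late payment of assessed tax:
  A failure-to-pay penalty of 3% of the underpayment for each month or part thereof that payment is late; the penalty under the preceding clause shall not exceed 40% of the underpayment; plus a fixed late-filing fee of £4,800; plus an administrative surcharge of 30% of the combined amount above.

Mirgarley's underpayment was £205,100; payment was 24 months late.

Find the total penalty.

Penalty: £112,892

Accrued rate: 3% × 24 = 72%, capped at 40% → 40%
Failure-to-pay penalty: 40% of £205,100 = £82,040
Penalty before surcharge: £82,040 + £4,800 = £86,840
Administrative surcharge: 30% of £86,840 = £26,052
Total penalty: £86,840 + £26,052 = £112,892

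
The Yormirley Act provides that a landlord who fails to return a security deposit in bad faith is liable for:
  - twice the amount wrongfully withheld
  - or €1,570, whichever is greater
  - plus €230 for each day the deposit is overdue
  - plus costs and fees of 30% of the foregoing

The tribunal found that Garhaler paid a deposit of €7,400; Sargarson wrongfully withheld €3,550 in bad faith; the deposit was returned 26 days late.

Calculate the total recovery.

€17,004

Doubled: 2 × €3,550 = €7,100
Minimum €1,570: €7,100 meets the minimum, no increase.
Late-return penalty: 26 × €230 = €5,980
Damages plus late penalty: €7,100 + €5,980 = €13,080
Costs and fees: 30% of €13,080 = €3,924
Total recovery: €13,080 + €3,924 = €17,004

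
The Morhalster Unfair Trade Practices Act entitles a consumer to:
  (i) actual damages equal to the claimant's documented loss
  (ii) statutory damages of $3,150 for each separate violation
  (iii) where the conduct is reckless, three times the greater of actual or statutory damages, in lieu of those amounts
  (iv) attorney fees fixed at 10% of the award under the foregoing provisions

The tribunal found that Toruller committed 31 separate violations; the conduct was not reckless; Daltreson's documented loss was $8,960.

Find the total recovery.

$117,271

Statutory damages: 31 × $3,150 = $97,650
Conduct not reckless: the in-lieu enhancement does not apply.
Actual plus statutory damages: $8,960 + $97,650 = $106,610
Attorney fees: 10% of $106,610 = $10,661
Total recovery: $106,610 + $10,661 = $117,271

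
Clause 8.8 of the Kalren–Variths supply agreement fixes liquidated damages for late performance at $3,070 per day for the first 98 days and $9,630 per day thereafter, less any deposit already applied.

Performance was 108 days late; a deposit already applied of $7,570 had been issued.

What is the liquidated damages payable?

First 98 days: 98 × $3,070 = $300,860
Remaining days: (108 − 98) × $9,630 = $96,300
Accrued per-day damages: $300,860 + $96,300 = $397,160
Less deposit already applied: $397,160 − $7,570 = $389,590

$389,590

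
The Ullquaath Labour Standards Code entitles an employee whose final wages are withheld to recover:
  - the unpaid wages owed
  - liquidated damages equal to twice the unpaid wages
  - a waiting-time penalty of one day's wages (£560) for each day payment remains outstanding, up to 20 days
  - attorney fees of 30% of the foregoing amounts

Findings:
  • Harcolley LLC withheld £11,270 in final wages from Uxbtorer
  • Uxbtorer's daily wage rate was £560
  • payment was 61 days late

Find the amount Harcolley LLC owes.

Doubled: 2 × £11,270 = £22,540
Penalty days: min(61, 20) = 20
Waiting-time penalty: 20 × £560 = £11,200
Subtotal: £11,270 + £22,540 + £11,200 = £45,010
Attorney fees: 30% of £45,010 = £13,503
Total award: £45,010 + £13,503 = £58,513

£58,513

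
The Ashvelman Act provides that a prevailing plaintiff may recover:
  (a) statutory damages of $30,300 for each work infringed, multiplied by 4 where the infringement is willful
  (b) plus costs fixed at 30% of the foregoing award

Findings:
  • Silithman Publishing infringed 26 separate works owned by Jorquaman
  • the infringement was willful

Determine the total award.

Statutory damages: 26 × $30,300 = $787,800
Multiplied by 4: 4 × $787,800 = $3,151,200
Costs: 30% of $3,151,200 = $945,360
Award plus costs: $3,151,200 + $945,360 = $4,096,560

Award: $4,096,560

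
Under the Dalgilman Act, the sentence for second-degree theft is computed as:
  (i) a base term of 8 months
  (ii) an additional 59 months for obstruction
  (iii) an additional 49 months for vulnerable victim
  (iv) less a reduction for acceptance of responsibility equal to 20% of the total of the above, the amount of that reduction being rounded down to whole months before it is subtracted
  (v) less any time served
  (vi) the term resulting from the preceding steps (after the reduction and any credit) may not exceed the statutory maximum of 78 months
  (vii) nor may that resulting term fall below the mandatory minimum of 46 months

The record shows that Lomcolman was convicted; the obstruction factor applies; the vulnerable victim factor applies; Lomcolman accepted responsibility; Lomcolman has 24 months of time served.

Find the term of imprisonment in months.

Obstruction enhancement: +59 months
Vulnerable victim enhancement: +49 months
Adjusted term: 8 months + 59 months + 49 months = 116 months
Acceptance of responsibility reduction: 20% of 116 months = 23 months (rounded down)
After reduction: 116 − 23 = 93 months
Less time served: 93 months − 24 months = 69 months
Cap at 78 months: 69 months is within the cap, no reduction.
Minimum 46 months: 69 months meets the minimum, no increase.

69 months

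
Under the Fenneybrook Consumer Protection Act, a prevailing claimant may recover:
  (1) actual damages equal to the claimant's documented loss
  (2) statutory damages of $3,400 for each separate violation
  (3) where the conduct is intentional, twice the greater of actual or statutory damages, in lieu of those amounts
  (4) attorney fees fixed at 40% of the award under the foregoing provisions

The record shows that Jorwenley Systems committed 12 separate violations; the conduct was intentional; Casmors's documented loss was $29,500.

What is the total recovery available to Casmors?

Statutory damages: 12 × $3,400 = $40,800
Greater of actual damages ($29,500) or statutory damages ($40,800): $40,800
Doubled: 2 × $40,800 = $81,600
Attorney fees: 40% of $81,600 = $32,640
Total recovery: $81,600 + $32,640 = $114,240

$114,240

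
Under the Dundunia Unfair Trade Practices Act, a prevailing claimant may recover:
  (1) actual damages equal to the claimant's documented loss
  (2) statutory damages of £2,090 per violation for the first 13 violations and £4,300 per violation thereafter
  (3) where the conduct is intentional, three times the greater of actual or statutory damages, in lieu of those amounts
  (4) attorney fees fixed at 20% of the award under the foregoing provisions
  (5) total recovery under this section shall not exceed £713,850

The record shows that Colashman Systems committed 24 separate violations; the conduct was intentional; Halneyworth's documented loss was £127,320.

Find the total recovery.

First 13 violations: 13 × £2,090 = £27,170
Remaining violations: (24 − 13) × £4,300 = £47,300
Statutory damages: £27,170 + £47,300 = £74,470
Greater of actual damages (£127,320) or statutory damages (£74,470): £127,320
Trebled: 3 × £127,320 = £381,960
Attorney fees: 20% of £381,960 = £76,392
Total before cap: £381,960 + £76,392 = £458,352
Cap at £713,850: £458,352 is within the cap, no reduction.

£458,352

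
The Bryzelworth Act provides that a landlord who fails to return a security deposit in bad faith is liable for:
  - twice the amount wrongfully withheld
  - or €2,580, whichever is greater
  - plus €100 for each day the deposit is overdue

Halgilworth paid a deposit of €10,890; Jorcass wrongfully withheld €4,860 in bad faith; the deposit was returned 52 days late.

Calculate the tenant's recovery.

Doubled: 2 × €4,860 = €9,720
Minimum €2,580: €9,720 meets the minimum, no increase.
Late-return penalty: 52 × €100 = €5,200
Damages plus late penalty: €9,720 + €5,200 = €14,920

€14,920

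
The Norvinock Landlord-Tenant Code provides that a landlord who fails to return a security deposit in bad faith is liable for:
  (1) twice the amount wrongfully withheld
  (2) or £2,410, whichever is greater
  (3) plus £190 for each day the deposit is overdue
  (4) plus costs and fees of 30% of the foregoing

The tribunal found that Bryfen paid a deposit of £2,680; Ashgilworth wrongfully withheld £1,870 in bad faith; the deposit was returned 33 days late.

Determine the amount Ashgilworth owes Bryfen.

£13,013

Doubled: 2 × £1,870 = £3,740
Minimum £2,410: £3,740 meets the minimum, no increase.
Late-return penalty: 33 × £190 = £6,270
Damages plus late penalty: £3,740 + £6,270 = £10,010
Costs and fees: 30% of £10,010 = £3,003
Total recovery: £10,010 + £3,003 = £13,013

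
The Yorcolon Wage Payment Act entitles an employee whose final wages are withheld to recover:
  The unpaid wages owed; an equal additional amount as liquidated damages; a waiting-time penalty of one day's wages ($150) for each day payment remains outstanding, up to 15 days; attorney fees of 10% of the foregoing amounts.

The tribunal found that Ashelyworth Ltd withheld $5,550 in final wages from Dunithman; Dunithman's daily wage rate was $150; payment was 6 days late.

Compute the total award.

Liquidated damages (equal amount): $5,550
Penalty days: min(6, 15) = 6
Waiting-time penalty: 6 × $150 = $900
Subtotal: $5,550 + $5,550 + $900 = $12,000
Attorney fees: 10% of $12,000 = $1,200
Total award: $12,000 + $1,200 = $13,200

$13,200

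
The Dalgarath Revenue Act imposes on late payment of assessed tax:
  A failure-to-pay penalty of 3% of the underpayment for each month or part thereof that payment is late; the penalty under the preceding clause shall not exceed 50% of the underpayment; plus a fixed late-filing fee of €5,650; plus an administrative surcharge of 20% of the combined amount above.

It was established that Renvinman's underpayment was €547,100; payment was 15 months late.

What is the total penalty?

Accrued rate: 3% × 15 = 45%, capped at 50% → 45%
Failure-to-pay penalty: 45% of €547,100 = €246,195
Penalty before surcharge: €246,195 + €5,650 = €251,845
Administrative surcharge: 20% of €251,845 = €50,369
Total penalty: €251,845 + €50,369 = €302,214

€302,214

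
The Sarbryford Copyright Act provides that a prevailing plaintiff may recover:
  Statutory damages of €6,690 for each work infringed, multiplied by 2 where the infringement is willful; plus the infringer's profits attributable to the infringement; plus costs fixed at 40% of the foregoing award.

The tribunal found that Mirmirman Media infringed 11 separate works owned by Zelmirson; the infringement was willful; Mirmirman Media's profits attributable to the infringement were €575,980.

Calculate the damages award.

Statutory damages: 11 × €6,690 = €73,590
Doubled: 2 × €73,590 = €147,180
Combined award: €147,180 + €575,980 = €723,160
Costs: 40% of €723,160 = €289,264
Award plus costs: €723,160 + €289,264 = €1,012,424

€1,012,424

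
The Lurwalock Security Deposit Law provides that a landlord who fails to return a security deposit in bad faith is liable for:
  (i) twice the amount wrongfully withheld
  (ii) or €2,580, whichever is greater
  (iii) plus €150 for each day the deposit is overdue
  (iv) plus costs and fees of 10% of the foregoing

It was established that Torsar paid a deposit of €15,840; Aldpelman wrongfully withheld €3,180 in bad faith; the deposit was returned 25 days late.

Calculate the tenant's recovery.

€11,121

Doubled: 2 × €3,180 = €6,360
Minimum €2,580: €6,360 meets the minimum, no increase.
Late-return penalty: 25 × €150 = €3,750
Damages plus late penalty: €6,360 + €3,750 = €10,110
Costs and fees: 10% of €10,110 = €1,011
Total recovery: €10,110 + €1,011 = €11,121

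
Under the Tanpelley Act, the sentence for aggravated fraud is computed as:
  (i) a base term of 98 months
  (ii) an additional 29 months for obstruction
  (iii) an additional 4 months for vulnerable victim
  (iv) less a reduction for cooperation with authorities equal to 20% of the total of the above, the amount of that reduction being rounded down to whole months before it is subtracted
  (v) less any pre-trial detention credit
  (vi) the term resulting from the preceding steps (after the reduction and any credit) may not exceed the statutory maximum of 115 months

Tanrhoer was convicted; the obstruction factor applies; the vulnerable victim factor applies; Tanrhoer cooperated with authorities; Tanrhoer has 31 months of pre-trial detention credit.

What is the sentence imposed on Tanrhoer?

Obstruction enhancement: +29 months
Vulnerable victim enhancement: +4 months
Adjusted term: 98 months + 29 months + 4 months = 131 months
Cooperation with authorities reduction: 20% of 131 months = 26 months (rounded down)
After reduction: 131 − 26 = 105 months
Less pre-trial detention credit: 105 months − 31 months = 74 months
Cap at 115 months: 74 months is within the cap, no reduction.

74 months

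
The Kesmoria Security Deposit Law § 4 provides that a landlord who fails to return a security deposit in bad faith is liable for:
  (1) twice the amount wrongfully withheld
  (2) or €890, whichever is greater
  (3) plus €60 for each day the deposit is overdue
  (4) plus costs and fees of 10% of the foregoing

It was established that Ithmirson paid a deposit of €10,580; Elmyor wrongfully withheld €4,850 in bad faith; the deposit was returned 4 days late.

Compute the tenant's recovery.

Doubled: 2 × €4,850 = €9,700
Minimum €890: €9,700 meets the minimum, no increase.
Late-return penalty: 4 × €60 = €240
Damages plus late penalty: €9,700 + €240 = €9,940
Costs and fees: 10% of €9,940 = €994
Total recovery: €9,940 + €994 = €10,934

Recovery: €10,934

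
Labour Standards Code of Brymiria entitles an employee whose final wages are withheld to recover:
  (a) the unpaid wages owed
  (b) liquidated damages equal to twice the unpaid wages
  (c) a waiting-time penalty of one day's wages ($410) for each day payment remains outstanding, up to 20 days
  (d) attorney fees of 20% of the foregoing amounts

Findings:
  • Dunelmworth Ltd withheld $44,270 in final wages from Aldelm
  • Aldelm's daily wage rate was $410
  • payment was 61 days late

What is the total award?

Total award: $169,212

Doubled: 2 × $44,270 = $88,540
Penalty days: min(61, 20) = 20
Waiting-time penalty: 20 × $410 = $8,200
Subtotal: $44,270 + $88,540 + $8,200 = $141,010
Attorney fees: 20% of $141,010 = $28,202
Total award: $141,010 + $28,202 = $169,212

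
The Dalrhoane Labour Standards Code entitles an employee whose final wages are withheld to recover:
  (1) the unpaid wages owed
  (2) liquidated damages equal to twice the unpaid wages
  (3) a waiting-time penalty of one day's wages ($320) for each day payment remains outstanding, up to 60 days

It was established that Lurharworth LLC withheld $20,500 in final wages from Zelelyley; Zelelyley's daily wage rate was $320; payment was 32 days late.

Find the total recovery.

$71,740

Doubled: 2 × $20,500 = $41,000
Penalty days: min(32, 60) = 32
Waiting-time penalty: 32 × $320 = $10,240
Total award: $20,500 + $41,000 + $10,240 = $71,740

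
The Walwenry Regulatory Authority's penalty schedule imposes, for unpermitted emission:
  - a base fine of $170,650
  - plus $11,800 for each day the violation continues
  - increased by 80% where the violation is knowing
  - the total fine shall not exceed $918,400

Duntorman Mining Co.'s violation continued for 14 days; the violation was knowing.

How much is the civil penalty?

$604,530

Per-day component: 14 × $11,800 = $165,200
Base plus per-day: $170,650 + $165,200 = $335,850
Enhancement: 80% of $335,850 = $268,680
Enhanced fine: $335,850 + $268,680 = $604,530
Cap at $918,400: $604,530 is within the cap, no reduction.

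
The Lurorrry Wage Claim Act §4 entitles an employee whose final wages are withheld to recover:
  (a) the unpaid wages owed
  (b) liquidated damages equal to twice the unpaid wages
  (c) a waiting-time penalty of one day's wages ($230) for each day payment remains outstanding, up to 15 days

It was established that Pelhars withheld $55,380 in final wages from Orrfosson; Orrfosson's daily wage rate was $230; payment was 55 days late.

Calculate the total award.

Doubled: 2 × $55,380 = $110,760
Penalty days: min(55, 15) = 15
Waiting-time penalty: 15 × $230 = $3,450
Total award: $55,380 + $110,760 + $3,450 = $169,590

$169,590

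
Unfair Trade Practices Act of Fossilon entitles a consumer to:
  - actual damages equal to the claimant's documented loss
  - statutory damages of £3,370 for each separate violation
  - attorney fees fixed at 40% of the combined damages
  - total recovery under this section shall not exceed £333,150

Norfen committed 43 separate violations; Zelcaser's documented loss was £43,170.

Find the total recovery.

£263,312

Statutory damages: 43 × £3,370 = £144,910
Combined damages: £43,170 + £144,910 = £188,080
Attorney fees: 40% of £188,080 = £75,232
Total before cap: £188,080 + £75,232 = £263,312
Cap at £333,150: £263,312 is within the cap, no reduction.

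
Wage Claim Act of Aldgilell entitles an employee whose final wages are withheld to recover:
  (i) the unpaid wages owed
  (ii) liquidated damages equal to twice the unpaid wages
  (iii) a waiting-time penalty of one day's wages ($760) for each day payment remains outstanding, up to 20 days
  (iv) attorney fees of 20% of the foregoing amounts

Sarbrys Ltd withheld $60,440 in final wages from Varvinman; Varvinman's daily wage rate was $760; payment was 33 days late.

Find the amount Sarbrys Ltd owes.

$235,824

Doubled: 2 × $60,440 = $120,880
Penalty days: min(33, 20) = 20
Waiting-time penalty: 20 × $760 = $15,200
Subtotal: $60,440 + $120,880 + $15,200 = $196,520
Attorney fees: 20% of $196,520 = $39,304
Total award: $196,520 + $39,304 = $235,824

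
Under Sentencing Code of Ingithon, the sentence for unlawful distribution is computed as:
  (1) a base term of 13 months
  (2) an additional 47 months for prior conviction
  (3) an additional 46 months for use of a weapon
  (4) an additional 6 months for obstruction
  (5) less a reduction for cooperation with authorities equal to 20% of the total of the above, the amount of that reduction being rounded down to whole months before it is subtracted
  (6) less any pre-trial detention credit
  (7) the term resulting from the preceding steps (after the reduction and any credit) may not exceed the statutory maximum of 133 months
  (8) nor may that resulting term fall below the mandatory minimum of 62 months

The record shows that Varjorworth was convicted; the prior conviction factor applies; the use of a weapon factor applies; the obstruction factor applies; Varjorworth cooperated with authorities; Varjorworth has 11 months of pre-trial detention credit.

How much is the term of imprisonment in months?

79 months

Prior conviction enhancement: +47 months
Use of a weapon enhancement: +46 months
Obstruction enhancement: +6 months
Adjusted term: 13 months + 47 months + 46 months + 6 months = 112 months
Cooperation with authorities reduction: 20% of 112 months = 22 months (rounded down)
After reduction: 112 − 22 = 90 months
Less pre-trial detention credit: 90 months − 11 months = 79 months
Cap at 133 months: 79 months is within the cap, no reduction.
Minimum 62 months: 79 months meets the minimum, no increase.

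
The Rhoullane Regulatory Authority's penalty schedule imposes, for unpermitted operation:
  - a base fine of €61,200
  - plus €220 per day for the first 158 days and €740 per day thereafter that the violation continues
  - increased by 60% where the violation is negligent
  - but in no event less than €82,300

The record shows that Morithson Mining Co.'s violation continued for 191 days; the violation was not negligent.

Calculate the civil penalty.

First 158 days: 158 × €220 = €34,760
Remaining days: (191 − 158) × €740 = €24,420
Per-day component: €34,760 + €24,420 = €59,180
Base plus per-day: €61,200 + €59,180 = €120,380
The violation was not negligent: no 60% increase.
Minimum €82,300: €120,380 meets the minimum, no increase.

Civil penalty: €120,380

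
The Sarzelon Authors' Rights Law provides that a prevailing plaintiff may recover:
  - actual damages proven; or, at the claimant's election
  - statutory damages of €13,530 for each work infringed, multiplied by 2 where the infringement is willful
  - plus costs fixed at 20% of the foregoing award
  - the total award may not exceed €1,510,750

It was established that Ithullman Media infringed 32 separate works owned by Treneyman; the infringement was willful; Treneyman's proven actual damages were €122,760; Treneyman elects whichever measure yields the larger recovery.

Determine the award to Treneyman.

Statutory damages: 32 × €13,530 = €432,960
Doubled: 2 × €432,960 = €865,920
Greater of actual damages (€122,760) or enhanced statutory damages (€865,920): €865,920
Costs: 20% of €865,920 = €173,184
Award plus costs: €865,920 + €173,184 = €1,039,104
Cap at €1,510,750: €1,039,104 is within the cap, no reduction.

€1,039,104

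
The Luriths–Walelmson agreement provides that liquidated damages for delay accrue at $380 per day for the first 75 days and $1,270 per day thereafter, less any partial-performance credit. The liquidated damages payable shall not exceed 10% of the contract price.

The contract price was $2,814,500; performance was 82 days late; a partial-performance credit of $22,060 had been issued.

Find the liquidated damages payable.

First 75 days: 75 × $380 = $28,500
Remaining days: (82 − 75) × $1,270 = $8,890
Accrued per-day damages: $28,500 + $8,890 = $37,390
Less partial-performance credit: $37,390 − $22,060 = $15,330
Cap: 10% of $2,814,500 = $281,450
Cap at $281,450: $15,330 is within the cap, no reduction.

$15,330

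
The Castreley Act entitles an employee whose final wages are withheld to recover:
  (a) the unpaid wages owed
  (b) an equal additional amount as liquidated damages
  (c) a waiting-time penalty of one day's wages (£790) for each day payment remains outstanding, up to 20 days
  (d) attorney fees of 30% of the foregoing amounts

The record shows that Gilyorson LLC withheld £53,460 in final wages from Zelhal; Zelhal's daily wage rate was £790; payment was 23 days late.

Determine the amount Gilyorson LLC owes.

£159,536

Liquidated damages (equal amount): £53,460
Penalty days: min(23, 20) = 20
Waiting-time penalty: 20 × £790 = £15,800
Subtotal: £53,460 + £53,460 + £15,800 = £122,720
Attorney fees: 30% of £122,720 = £36,816
Total award: £122,720 + £36,816 = £159,536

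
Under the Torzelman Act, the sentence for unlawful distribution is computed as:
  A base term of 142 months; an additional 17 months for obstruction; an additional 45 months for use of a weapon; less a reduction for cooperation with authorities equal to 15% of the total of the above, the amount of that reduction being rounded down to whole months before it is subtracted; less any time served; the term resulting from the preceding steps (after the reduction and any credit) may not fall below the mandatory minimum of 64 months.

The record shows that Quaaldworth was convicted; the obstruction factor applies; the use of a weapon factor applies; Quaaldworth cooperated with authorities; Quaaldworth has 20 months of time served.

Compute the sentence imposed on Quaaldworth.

154 months

Obstruction enhancement: +17 months
Use of a weapon enhancement: +45 months
Adjusted term: 142 months + 17 months + 45 months = 204 months
Cooperation with authorities reduction: 15% of 204 months = 30 months (rounded down)
After reduction: 204 − 30 = 174 months
Less time served: 174 months − 20 months = 154 months
Minimum 64 months: 154 months meets the minimum, no increase.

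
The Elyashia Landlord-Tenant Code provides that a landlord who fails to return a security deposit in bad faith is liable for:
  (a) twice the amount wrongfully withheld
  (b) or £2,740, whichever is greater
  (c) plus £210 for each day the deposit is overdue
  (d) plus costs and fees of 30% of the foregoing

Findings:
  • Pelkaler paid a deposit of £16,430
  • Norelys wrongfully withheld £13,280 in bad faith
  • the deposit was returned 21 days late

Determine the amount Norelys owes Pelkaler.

Doubled: 2 × £13,280 = £26,560
Minimum £2,740: £26,560 meets the minimum, no increase.
Late-return penalty: 21 × £210 = £4,410
Damages plus late penalty: £26,560 + £4,410 = £30,970
Costs and fees: 30% of £30,970 = £9,291
Total recovery: £30,970 + £9,291 = £40,261

£40,261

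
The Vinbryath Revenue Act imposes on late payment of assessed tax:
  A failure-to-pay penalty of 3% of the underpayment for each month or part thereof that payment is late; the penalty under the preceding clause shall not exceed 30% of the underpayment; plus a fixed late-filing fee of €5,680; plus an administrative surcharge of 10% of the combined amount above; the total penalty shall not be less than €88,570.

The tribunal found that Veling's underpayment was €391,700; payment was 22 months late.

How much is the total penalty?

€135,509

Accrued rate: 3% × 22 = 66%, capped at 30% → 30%
Failure-to-pay penalty: 30% of €391,700 = €117,510
Penalty before surcharge: €117,510 + €5,680 = €123,190
Administrative surcharge: 10% of €123,190 = €12,319
Total penalty: €123,190 + €12,319 = €135,509
Minimum €88,570: €135,509 meets the minimum, no increase.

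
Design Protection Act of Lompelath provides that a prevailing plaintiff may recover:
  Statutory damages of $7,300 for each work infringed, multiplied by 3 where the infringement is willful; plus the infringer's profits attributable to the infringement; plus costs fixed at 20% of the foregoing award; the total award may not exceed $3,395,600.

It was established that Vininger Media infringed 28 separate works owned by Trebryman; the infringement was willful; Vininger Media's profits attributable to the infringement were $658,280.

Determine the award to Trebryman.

$1,525,776

Statutory damages: 28 × $7,300 = $204,400
Trebled: 3 × $204,400 = $613,200
Combined award: $613,200 + $658,280 = $1,271,480
Costs: 20% of $1,271,480 = $254,296
Award plus costs: $1,271,480 + $254,296 = $1,525,776
Cap at $3,395,600: $1,525,776 is within the cap, no reduction.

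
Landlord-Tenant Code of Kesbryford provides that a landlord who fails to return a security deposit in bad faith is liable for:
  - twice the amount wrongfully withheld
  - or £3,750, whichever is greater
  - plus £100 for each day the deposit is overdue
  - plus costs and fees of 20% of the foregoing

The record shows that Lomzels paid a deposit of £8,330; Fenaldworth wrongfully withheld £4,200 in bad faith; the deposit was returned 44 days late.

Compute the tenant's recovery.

£15,360

Doubled: 2 × £4,200 = £8,400
Minimum £3,750: £8,400 meets the minimum, no increase.
Late-return penalty: 44 × £100 = £4,400
Damages plus late penalty: £8,400 + £4,400 = £12,800
Costs and fees: 20% of £12,800 = £2,560
Total recovery: £12,800 + £2,560 = £15,360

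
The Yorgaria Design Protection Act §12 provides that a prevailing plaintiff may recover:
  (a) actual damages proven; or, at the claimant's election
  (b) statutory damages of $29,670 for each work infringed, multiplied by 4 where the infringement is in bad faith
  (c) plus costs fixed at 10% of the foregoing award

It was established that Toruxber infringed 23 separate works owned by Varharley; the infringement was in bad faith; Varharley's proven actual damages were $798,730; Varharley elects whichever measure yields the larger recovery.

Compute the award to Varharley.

$3,002,604

Statutory damages: 23 × $29,670 = $682,410
Multiplied by 4: 4 × $682,410 = $2,729,640
Greater of actual damages ($798,730) or enhanced statutory damages ($2,729,640): $2,729,640
Costs: 10% of $2,729,640 = $272,964
Award plus costs: $2,729,640 + $272,964 = $3,002,604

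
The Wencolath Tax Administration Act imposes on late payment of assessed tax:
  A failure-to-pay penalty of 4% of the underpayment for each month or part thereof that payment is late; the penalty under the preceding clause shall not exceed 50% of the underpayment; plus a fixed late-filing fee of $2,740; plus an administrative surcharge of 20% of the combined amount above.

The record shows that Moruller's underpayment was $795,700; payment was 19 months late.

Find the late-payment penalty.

Accrued rate: 4% × 19 = 76%, capped at 50% → 50%
Failure-to-pay penalty: 50% of $795,700 = $397,850
Penalty before surcharge: $397,850 + $2,740 = $400,590
Administrative surcharge: 20% of $400,590 = $80,118
Total penalty: $400,590 + $80,118 = $480,708

$480,708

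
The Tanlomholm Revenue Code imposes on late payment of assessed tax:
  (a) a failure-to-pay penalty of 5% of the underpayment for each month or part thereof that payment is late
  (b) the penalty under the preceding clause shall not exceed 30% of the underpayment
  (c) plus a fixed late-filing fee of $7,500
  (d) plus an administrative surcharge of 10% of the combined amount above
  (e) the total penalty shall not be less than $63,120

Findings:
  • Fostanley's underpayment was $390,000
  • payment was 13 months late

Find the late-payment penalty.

Accrued rate: 5% × 13 = 65%, capped at 30% → 30%
Failure-to-pay penalty: 30% of $390,000 = $117,000
Penalty before surcharge: $117,000 + $7,500 = $124,500
Administrative surcharge: 10% of $124,500 = $12,450
Total penalty: $124,500 + $12,450 = $136,950
Minimum $63,120: $136,950 meets the minimum, no increase.

Penalty: $136,950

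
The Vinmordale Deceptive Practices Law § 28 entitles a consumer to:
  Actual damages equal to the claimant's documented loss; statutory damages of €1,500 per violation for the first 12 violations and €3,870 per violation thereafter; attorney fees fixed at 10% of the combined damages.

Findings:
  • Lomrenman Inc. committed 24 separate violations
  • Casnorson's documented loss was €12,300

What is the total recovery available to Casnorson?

First 12 violations: 12 × €1,500 = €18,000
Remaining violations: (24 − 12) × €3,870 = €46,440
Statutory damages: €18,000 + €46,440 = €64,440
Combined damages: €12,300 + €64,440 = €76,740
Attorney fees: 10% of €76,740 = €7,674
Total recovery: €76,740 + €7,674 = €84,414

€84,414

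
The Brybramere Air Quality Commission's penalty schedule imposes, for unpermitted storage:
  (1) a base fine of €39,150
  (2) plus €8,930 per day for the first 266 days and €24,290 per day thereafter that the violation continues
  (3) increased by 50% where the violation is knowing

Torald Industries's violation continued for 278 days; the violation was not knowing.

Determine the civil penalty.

First 266 days: 266 × €8,930 = €2,375,380
Remaining days: (278 − 266) × €24,290 = €291,480
Per-day component: €2,375,380 + €291,480 = €2,666,860
Base plus per-day: €39,150 + €2,666,860 = €2,706,010
The violation was not knowing: no 50% increase.

€2,706,010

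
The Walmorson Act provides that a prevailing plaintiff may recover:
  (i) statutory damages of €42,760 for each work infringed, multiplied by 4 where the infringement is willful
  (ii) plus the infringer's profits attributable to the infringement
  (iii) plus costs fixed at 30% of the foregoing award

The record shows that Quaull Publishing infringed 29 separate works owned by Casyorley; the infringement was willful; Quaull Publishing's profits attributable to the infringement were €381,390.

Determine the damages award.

Award: €6,944,015

Statutory damages: 29 × €42,760 = €1,240,040
Multiplied by 4: 4 × €1,240,040 = €4,960,160
Combined award: €4,960,160 + €381,390 = €5,341,550
Costs: 30% of €5,341,550 = €1,602,465
Award plus costs: €5,341,550 + €1,602,465 = €6,944,015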